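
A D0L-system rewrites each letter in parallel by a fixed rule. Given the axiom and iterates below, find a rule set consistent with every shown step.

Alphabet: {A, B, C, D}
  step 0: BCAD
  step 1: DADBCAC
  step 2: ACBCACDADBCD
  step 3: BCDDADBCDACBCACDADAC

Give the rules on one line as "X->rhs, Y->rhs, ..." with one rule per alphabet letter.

A->BC, B->DA, C->D, D->AC

  step 2 ⇒ step 3: ACBCACDADBCD ⇒ BC·D·DA·D·BC·D·AC·BC·AC·DA·D·AC
    A ↦ BC
    B ↦ DA
    C ↦ D
    D ↦ AC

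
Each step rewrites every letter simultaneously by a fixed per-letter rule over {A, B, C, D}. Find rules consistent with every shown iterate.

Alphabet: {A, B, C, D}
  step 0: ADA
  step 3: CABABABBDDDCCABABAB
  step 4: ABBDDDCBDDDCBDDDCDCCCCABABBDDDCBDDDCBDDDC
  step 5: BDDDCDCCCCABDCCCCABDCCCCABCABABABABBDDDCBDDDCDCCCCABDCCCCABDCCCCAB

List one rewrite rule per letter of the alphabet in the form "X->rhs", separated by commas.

A->BDD, B->DC, C->AB, D->C

  step 4 ⇒ step 5: ABBDDDCBDDDCBDDDCDCCCCABABBDDDCBDDDCBDDDC ⇒ BDD·DC·DC·C·C·C·AB·DC·C·C·C·AB·DC·C·C·C·AB·C·AB·AB·AB·AB·BDD·DC·BDD·DC·DC·C·C·C·AB·DC·C·C·C·AB·DC·C·C·C·AB
    A ↦ BDD
    B ↦ DC
    C ↦ AB
    D ↦ C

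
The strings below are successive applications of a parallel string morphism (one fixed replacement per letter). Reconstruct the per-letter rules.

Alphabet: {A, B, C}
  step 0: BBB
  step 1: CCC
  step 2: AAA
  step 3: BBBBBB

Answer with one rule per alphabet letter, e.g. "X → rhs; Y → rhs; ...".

  step 2 ⇒ step 3: AAA ⇒ BB·BB·BB
    A ↦ BB
  step 0 ⇒ step 1: BBB ⇒ C·C·C
    B ↦ C
  step 1 ⇒ step 2: CCC ⇒ A·A·A
    C ↦ A

A->BB, B->C, C->A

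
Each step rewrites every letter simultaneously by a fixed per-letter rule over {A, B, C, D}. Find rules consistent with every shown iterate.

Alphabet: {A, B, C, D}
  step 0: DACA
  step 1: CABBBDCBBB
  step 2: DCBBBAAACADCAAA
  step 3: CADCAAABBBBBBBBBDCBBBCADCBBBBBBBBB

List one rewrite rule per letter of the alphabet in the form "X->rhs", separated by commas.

A->BBB, B->A, C->DC, D->CA

  step 2 ⇒ step 3: DCBBBAAACADCAAA ⇒ CA·DC·A·A·A·BBB·BBB·BBB·DC·BBB·CA·DC·BBB·BBB·BBB
    A ↦ BBB
    B ↦ A
    C ↦ DC
    D ↦ CA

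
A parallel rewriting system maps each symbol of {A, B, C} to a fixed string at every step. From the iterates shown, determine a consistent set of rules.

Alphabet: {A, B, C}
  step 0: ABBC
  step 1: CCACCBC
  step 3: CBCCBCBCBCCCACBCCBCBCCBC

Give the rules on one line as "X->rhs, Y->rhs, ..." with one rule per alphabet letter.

A->CCA, B->C, C->BC

  step 0 ⇒ step 1: ABBC ⇒ CCA·C·C·BC
    A ↦ CCA
    B ↦ C
    C ↦ BC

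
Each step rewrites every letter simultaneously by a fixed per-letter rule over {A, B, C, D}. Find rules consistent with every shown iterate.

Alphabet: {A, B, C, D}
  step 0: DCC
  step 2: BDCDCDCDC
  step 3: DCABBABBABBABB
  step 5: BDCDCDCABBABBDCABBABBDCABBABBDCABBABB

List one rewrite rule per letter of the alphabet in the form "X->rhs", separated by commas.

  step 2 ⇒ step 3: BDCDCDCDC ⇒ DC·A·BB·A·BB·A·BB·A·BB
    B ↦ DC
    C ↦ BB
    D ↦ A
    A ↦ B  (constrained at step 3)

A->B, B->DC, C->BB, D->A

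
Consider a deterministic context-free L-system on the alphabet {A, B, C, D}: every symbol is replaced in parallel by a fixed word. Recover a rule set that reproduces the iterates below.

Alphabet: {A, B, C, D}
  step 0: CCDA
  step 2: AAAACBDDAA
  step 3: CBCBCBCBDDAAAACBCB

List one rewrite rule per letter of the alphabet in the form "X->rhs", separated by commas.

  step 2 ⇒ step 3: AAAACBDDAA ⇒ CB·CB·CB·CB·DD·AA·A·A·CB·CB
    A ↦ CB
    B ↦ AA
    C ↦ DD
    D ↦ A

A->CB, B->AA, C->DD, D->A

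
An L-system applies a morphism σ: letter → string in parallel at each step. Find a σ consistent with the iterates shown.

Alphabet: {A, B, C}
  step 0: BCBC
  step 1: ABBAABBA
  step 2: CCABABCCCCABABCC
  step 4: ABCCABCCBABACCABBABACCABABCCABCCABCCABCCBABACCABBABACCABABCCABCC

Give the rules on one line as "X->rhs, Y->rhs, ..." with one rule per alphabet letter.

A->CC, B->AB, C->BA

  step 1 ⇒ step 2: ABBAABBA ⇒ CC·AB·AB·CC·CC·AB·AB·CC
    A ↦ CC
    B ↦ AB
  step 0 ⇒ step 1: BCBC ⇒ AB·BA·AB·BA
    C ↦ BA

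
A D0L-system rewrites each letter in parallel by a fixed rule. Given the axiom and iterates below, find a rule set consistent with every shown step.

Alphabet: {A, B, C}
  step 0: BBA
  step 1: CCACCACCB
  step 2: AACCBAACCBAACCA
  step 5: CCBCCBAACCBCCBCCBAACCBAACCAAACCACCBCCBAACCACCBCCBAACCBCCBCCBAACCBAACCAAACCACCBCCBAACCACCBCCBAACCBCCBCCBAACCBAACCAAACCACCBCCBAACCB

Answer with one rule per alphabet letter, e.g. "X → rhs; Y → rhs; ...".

  step 1 ⇒ step 2: CCACCACCB ⇒ A·A·CCB·A·A·CCB·A·A·CCA
    A ↦ CCB
    B ↦ CCA
    C ↦ A

A->CCB, B->CCA, C->A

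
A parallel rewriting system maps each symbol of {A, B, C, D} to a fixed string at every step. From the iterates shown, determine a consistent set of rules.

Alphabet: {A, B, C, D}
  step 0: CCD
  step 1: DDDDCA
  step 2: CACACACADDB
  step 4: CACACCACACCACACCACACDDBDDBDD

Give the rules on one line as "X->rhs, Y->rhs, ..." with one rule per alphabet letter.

  step 1 ⇒ step 2: DDDDCA ⇒ CA·CA·CA·CA·DD·B
    A ↦ B
    C ↦ DD
    D ↦ CA
    B ↦ C  (constrained at step 2)

A->B, B->C, C->DD, D->CA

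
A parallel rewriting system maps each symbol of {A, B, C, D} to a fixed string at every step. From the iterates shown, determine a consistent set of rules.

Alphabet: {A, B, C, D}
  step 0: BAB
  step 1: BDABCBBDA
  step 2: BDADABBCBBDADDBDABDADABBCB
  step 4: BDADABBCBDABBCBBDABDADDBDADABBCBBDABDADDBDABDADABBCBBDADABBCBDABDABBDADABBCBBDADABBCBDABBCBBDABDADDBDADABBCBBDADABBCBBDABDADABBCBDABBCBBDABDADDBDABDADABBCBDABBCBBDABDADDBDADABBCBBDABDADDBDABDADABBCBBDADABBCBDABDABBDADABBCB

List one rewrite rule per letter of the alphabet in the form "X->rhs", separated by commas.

A->BCB, B->BDA, C->DD, D->DAB

  step 1 ⇒ step 2: BDABCBBDA ⇒ BDA·DAB·BCB·BDA·DD·BDA·BDA·DAB·BCB
    A ↦ BCB
    B ↦ BDA
    C ↦ DD
    D ↦ DAB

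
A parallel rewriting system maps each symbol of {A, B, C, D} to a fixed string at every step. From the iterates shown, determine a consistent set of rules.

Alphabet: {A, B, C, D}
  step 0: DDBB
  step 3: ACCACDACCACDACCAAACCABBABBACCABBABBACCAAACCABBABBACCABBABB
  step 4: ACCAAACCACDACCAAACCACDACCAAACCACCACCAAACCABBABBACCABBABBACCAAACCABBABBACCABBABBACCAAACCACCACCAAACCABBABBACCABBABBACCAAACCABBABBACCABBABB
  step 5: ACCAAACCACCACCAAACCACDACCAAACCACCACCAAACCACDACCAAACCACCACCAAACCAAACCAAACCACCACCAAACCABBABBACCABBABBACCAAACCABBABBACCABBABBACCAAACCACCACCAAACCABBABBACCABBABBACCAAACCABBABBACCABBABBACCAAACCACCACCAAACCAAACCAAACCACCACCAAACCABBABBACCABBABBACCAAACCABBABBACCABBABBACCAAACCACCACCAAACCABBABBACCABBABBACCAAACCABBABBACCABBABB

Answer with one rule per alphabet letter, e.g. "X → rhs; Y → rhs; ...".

  step 4 ⇒ step 5: ACCAAACCACDACCAAACCACDACCAAACCACCACCAAACCABBABBACCABBABBACCAAACCABBABBACCABBABBACCAAACCACCACCAAACCABBABBACCABBABBACCAAACCABBABBACCABBABB ⇒ ACC·A·A·ACC·ACC·ACC·A·A·ACC·A·CD·ACC·A·A·ACC·ACC·ACC·A·A·ACC·A·CD·ACC·A·A·ACC·ACC·ACC·A·A·ACC·A·A·ACC·A·A·ACC·ACC·ACC·A·A·ACC·ABB·ABB·ACC·ABB·ABB·ACC·A·A·ACC·ABB·ABB·ACC·ABB·ABB·ACC·A·A·ACC·ACC·ACC·A·A·ACC·ABB·ABB·ACC·ABB·ABB·ACC·A·A·ACC·ABB·ABB·ACC·ABB·ABB·ACC·A·A·ACC·ACC·ACC·A·A·ACC·A·A·ACC·A·A·ACC·ACC·ACC·A·A·ACC·ABB·ABB·ACC·ABB·ABB·ACC·A·A·ACC·ABB·ABB·ACC·ABB·ABB·ACC·A·A·ACC·ACC·ACC·A·A·ACC·ABB·ABB·ACC·ABB·ABB·ACC·A·A·ACC·ABB·ABB·ACC·ABB·ABB
    A ↦ ACC
    B ↦ ABB
    C ↦ A
    D ↦ CD

A->ACC, B->ABB, C->A, D->CD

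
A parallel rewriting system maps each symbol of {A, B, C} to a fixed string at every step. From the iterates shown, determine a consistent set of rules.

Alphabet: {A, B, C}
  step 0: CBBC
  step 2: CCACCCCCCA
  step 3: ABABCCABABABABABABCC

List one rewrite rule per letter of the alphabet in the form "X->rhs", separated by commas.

A->CC, B->A, C->AB

  step 2 ⇒ step 3: CCACCCCCCA ⇒ AB·AB·CC·AB·AB·AB·AB·AB·AB·CC
    A ↦ CC
    C ↦ AB
    B ↦ A  (constrained at step 0)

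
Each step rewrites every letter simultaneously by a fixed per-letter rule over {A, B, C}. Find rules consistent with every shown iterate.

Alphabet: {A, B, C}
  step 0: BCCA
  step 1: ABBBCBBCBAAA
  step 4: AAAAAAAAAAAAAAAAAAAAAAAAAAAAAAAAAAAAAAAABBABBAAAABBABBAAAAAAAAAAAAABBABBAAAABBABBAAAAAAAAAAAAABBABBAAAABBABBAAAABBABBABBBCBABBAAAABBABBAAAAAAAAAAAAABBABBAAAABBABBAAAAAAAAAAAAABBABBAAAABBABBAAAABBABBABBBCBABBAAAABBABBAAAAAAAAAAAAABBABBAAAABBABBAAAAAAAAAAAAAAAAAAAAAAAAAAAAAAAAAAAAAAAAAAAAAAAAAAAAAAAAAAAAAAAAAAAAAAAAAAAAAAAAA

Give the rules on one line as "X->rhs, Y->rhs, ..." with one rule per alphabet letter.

A->AAA, B->ABB, C->BCB

  step 0 ⇒ step 1: BCCA ⇒ ABB·BCB·BCB·AAA
    A ↦ AAA
    B ↦ ABB
    C ↦ BCB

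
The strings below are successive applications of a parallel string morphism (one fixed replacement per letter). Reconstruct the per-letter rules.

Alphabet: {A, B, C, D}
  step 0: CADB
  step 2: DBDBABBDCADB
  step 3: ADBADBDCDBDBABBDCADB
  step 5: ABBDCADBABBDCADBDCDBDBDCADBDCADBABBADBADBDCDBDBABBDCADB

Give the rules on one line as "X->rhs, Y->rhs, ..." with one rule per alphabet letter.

A->DC, B->DB, C->BB, D->A

  step 2 ⇒ step 3: DBDBABBDCADB ⇒ A·DB·A·DB·DC·DB·DB·A·BB·DC·A·DB
    A ↦ DC
    B ↦ DB
    C ↦ BB
    D ↦ A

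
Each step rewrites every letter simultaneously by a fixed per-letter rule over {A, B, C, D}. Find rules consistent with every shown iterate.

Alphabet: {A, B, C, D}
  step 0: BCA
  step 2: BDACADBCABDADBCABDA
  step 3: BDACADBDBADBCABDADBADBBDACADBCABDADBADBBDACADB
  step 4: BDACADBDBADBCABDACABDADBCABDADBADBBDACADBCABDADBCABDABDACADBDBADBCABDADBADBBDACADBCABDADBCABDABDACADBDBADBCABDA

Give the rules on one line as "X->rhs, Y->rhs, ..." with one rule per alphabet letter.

  step 3 ⇒ step 4: BDACADBDBADBCABDADBADBBDACADBCABDADBADBBDACADB ⇒ BDA·CA·DB·DBA·DB·CA·BDA·CA·BDA·DB·CA·BDA·DBA·DB·BDA·CA·DB·CA·BDA·DB·CA·BDA·BDA·CA·DB·DBA·DB·CA·BDA·DBA·DB·BDA·CA·DB·CA·BDA·DB·CA·BDA·BDA·CA·DB·DBA·DB·CA·BDA
    A ↦ DB
    B ↦ BDA
    C ↦ DBA
    D ↦ CA

A->DB, B->BDA, C->DBA, D->CA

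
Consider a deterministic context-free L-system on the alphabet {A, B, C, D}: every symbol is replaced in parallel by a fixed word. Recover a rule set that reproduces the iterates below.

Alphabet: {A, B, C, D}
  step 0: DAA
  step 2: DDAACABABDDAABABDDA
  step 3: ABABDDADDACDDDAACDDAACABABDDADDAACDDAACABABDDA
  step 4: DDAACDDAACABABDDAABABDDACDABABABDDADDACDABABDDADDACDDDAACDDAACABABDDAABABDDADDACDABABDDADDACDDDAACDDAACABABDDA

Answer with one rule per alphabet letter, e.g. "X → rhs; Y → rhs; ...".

A->DDA, B->AC, C->CD, D->AB

  step 3 ⇒ step 4: ABABDDADDACDDDAACDDAACABABDDADDAACDDAACABABDDA ⇒ DDA·AC·DDA·AC·AB·AB·DDA·AB·AB·DDA·CD·AB·AB·AB·DDA·DDA·CD·AB·AB·DDA·DDA·CD·DDA·AC·DDA·AC·AB·AB·DDA·AB·AB·DDA·DDA·CD·AB·AB·DDA·DDA·CD·DDA·AC·DDA·AC·AB·AB·DDA
    A ↦ DDA
    B ↦ AC
    C ↦ CD
    D ↦ AB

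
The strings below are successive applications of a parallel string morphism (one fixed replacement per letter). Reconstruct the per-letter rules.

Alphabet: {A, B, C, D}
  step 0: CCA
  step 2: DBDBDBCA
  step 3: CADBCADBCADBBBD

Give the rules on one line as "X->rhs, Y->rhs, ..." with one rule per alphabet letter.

  step 2 ⇒ step 3: DBDBDBCA ⇒ CA·DB·CA·DB·CA·DB·B·BD
    A ↦ BD
    B ↦ DB
    C ↦ B
    D ↦ CA

A->BD, B->DB, C->B, D->CA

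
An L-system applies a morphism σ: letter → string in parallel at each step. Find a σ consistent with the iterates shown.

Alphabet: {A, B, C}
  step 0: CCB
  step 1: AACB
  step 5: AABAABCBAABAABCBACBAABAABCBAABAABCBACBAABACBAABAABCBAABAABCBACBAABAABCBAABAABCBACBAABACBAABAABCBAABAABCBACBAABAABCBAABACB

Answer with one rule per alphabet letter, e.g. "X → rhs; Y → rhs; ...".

A->AAB, B->CB, C->A

  step 0 ⇒ step 1: CCB ⇒ A·A·CB
    B ↦ CB
    C ↦ A
    A ↦ AAB  (constrained at step 1)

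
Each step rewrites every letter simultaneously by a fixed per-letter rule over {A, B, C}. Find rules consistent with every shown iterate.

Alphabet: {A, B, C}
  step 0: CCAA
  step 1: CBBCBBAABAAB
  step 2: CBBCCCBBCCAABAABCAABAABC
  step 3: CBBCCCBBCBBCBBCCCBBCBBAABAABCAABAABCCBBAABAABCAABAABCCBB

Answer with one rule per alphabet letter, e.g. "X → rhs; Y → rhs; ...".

A->AAB, B->C, C->CBB

  step 2 ⇒ step 3: CBBCCCBBCCAABAABCAABAABC ⇒ CBB·C·C·CBB·CBB·CBB·C·C·CBB·CBB·AAB·AAB·C·AAB·AAB·C·CBB·AAB·AAB·C·AAB·AAB·C·CBB
    A ↦ AAB
    B ↦ C
    C ↦ CBB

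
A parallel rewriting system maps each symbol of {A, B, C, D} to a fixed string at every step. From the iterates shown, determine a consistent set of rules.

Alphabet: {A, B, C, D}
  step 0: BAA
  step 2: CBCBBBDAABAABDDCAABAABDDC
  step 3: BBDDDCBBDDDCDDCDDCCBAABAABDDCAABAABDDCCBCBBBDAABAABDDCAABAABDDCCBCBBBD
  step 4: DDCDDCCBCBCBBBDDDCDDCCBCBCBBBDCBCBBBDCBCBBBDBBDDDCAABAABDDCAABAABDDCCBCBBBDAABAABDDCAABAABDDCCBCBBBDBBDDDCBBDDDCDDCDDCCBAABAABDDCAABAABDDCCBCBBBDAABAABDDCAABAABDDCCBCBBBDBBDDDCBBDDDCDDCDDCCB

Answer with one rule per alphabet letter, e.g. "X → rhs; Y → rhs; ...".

A->AAB, B->DDC, C->BBD, D->CB

  step 3 ⇒ step 4: BBDDDCBBDDDCDDCDDCCBAABAABDDCAABAABDDCCBCBBBDAABAABDDCAABAABDDCCBCBBBD ⇒ DDC·DDC·CB·CB·CB·BBD·DDC·DDC·CB·CB·CB·BBD·CB·CB·BBD·CB·CB·BBD·BBD·DDC·AAB·AAB·DDC·AAB·AAB·DDC·CB·CB·BBD·AAB·AAB·DDC·AAB·AAB·DDC·CB·CB·BBD·BBD·DDC·BBD·DDC·DDC·DDC·CB·AAB·AAB·DDC·AAB·AAB·DDC·CB·CB·BBD·AAB·AAB·DDC·AAB·AAB·DDC·CB·CB·BBD·BBD·DDC·BBD·DDC·DDC·DDC·CB
    A ↦ AAB
    B ↦ DDC
    C ↦ BBD
    D ↦ CB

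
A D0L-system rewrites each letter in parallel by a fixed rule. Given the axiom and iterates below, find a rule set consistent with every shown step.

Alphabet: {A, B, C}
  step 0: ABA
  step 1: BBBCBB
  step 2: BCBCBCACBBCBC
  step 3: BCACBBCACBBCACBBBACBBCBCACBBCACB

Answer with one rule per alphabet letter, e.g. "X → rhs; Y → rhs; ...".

A->BB, B->BC, C->ACB

  step 2 ⇒ step 3: BCBCBCACBBCBC ⇒ BC·ACB·BC·ACB·BC·ACB·BB·ACB·BC·BC·ACB·BC·ACB
    A ↦ BB
    B ↦ BC
    C ↦ ACB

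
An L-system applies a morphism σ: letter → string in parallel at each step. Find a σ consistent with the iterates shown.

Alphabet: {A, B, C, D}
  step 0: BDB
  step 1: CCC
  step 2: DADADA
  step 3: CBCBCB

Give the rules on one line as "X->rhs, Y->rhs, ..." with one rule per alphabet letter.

A->B, B->C, C->DA, D->C

  step 2 ⇒ step 3: DADADA ⇒ C·B·C·B·C·B
    A ↦ B
    D ↦ C
  step 0 ⇒ step 1: BDB ⇒ C·C·C
    B ↦ C
  step 1 ⇒ step 2: CCC ⇒ DA·DA·DA
    C ↦ DA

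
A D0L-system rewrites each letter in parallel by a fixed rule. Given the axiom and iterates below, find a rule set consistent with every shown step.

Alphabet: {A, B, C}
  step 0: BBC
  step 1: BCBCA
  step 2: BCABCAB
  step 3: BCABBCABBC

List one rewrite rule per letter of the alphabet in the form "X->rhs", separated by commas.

  step 2 ⇒ step 3: BCABCAB ⇒ BC·A·B·BC·A·B·BC
    A ↦ B
    B ↦ BC
    C ↦ A

A->B, B->BC, C->A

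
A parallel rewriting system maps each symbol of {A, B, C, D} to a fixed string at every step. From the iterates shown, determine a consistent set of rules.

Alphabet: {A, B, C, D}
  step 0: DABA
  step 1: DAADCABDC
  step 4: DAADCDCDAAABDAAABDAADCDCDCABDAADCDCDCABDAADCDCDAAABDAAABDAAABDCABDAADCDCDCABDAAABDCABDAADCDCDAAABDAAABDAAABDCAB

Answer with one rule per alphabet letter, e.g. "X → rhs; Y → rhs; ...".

A->DC, B->AB, C->AB, D->DAA

  step 0 ⇒ step 1: DABA ⇒ DAA·DC·AB·DC
    A ↦ DC
    B ↦ AB
    D ↦ DAA
    C ↦ AB  (constrained at step 1)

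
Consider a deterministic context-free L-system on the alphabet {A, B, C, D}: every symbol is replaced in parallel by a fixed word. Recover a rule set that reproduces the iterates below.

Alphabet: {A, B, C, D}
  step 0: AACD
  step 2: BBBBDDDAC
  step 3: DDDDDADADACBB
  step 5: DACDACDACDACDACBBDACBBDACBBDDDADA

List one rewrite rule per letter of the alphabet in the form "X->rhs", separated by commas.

  step 2 ⇒ step 3: BBBBDDDAC ⇒ D·D·D·D·DA·DA·DA·C·BB
    A ↦ C
    B ↦ D
    C ↦ BB
    D ↦ DA

A->C, B->D, C->BB, D->DA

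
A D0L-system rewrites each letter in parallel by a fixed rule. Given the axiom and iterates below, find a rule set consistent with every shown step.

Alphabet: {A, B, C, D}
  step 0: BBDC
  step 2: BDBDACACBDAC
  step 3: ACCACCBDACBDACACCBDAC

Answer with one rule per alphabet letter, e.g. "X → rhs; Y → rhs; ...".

  step 2 ⇒ step 3: BDBDACACBDAC ⇒ A·CC·A·CC·BD·AC·BD·AC·A·CC·BD·AC
    A ↦ BD
    B ↦ A
    C ↦ AC
    D ↦ CC

A->BD, B->A, C->AC, D->CC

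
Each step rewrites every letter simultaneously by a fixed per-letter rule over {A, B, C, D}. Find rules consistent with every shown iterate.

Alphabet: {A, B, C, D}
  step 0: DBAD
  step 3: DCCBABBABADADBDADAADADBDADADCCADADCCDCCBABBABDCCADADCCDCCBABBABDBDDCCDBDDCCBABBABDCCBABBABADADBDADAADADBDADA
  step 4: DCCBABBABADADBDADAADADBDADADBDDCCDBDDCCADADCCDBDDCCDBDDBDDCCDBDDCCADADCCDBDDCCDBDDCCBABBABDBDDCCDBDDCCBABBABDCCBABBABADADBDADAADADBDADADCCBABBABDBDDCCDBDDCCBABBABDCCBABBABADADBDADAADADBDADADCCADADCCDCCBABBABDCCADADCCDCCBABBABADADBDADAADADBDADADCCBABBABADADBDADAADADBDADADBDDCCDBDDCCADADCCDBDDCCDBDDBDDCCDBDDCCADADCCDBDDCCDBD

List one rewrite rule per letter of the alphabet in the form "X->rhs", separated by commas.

  step 3 ⇒ step 4: DCCBABBABADADBDADAADADBDADADCCADADCCDCCBABBABDCCADADCCDCCBABBABDBDDCCDBDDCCBABBABDCCBABBABADADBDADAADADBDADA ⇒ DCC·BAB·BAB·ADA·DBD·ADA·ADA·DBD·ADA·DBD·DCC·DBD·DCC·ADA·DCC·DBD·DCC·DBD·DBD·DCC·DBD·DCC·ADA·DCC·DBD·DCC·DBD·DCC·BAB·BAB·DBD·DCC·DBD·DCC·BAB·BAB·DCC·BAB·BAB·ADA·DBD·ADA·ADA·DBD·ADA·DCC·BAB·BAB·DBD·DCC·DBD·DCC·BAB·BAB·DCC·BAB·BAB·ADA·DBD·ADA·ADA·DBD·ADA·DCC·ADA·DCC·DCC·BAB·BAB·DCC·ADA·DCC·DCC·BAB·BAB·ADA·DBD·ADA·ADA·DBD·ADA·DCC·BAB·BAB·ADA·DBD·ADA·ADA·DBD·ADA·DBD·DCC·DBD·DCC·ADA·DCC·DBD·DCC·DBD·DBD·DCC·DBD·DCC·ADA·DCC·DBD·DCC·DBD
    A ↦ DBD
    B ↦ ADA
    C ↦ BAB
    D ↦ DCC

A->DBD, B->ADA, C->BAB, D->DCC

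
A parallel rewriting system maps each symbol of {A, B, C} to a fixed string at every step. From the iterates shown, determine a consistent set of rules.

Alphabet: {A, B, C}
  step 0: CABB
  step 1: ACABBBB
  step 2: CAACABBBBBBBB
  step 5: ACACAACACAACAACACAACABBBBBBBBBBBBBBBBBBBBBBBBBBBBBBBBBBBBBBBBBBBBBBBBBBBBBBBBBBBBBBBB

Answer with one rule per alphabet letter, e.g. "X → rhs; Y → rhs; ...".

  step 1 ⇒ step 2: ACABBBB ⇒ CA·A·CA·BB·BB·BB·BB
    A ↦ CA
    B ↦ BB
    C ↦ A

A->CA, B->BB, C->A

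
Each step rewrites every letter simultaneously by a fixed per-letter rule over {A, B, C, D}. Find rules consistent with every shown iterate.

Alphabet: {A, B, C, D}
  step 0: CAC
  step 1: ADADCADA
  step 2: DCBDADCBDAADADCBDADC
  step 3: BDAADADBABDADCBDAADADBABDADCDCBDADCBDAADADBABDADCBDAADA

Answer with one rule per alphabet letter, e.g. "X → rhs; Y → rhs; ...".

  step 2 ⇒ step 3: DCBDADCBDAADADCBDADC ⇒ BDA·ADA·DBA·BDA·DC·BDA·ADA·DBA·BDA·DC·DC·BDA·DC·BDA·ADA·DBA·BDA·DC·BDA·ADA
    A ↦ DC
    B ↦ DBA
    C ↦ ADA
    D ↦ BDA

A->DC, B->DBA, C->ADA, D->BDA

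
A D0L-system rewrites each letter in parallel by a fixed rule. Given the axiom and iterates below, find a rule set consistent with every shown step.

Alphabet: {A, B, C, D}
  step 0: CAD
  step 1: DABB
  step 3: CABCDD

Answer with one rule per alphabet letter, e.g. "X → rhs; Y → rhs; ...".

A->AB, B->C, C->D, D->B

  step 0 ⇒ step 1: CAD ⇒ D·AB·B
    A ↦ AB
    C ↦ D
    D ↦ B
    B ↦ C  (constrained at step 1)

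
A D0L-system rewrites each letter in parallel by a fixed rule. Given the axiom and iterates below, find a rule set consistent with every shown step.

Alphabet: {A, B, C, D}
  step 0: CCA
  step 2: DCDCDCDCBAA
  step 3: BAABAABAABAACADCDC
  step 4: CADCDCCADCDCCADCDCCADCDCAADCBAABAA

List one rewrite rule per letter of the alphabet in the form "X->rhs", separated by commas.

  step 3 ⇒ step 4: BAABAABAABAACADCDC ⇒ CA·DC·DC·CA·DC·DC·CA·DC·DC·CA·DC·DC·AA·DC·B·AA·B·AA
    A ↦ DC
    B ↦ CA
    C ↦ AA
    D ↦ B

A->DC, B->CA, C->AA, D->B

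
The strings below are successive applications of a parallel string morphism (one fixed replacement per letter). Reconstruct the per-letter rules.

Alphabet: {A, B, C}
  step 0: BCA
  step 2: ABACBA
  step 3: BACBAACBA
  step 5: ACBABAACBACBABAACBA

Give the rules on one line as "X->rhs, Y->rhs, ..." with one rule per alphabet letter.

  step 2 ⇒ step 3: ABACBA ⇒ BA·C·BA·A·C·BA
    A ↦ BA
    B ↦ C
    C ↦ A

A->BA, B->C, C->A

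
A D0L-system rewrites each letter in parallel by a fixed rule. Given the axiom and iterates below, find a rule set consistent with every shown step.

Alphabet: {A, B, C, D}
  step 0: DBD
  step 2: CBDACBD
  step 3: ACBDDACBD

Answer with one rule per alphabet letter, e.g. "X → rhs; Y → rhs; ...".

A->D, B->C, C->A, D->BD

  step 2 ⇒ step 3: CBDACBD ⇒ A·C·BD·D·A·C·BD
    A ↦ D
    B ↦ C
    C ↦ A
    D ↦ BD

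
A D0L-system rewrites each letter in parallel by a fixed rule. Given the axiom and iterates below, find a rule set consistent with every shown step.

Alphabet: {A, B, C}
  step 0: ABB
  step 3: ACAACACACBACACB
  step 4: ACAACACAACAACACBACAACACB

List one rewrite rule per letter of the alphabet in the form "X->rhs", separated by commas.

  step 3 ⇒ step 4: ACAACACACBACACB ⇒ AC·A·AC·AC·A·AC·A·AC·A·CB·AC·A·AC·A·CB
    A ↦ AC
    B ↦ CB
    C ↦ A

A->AC, B->CB, C->A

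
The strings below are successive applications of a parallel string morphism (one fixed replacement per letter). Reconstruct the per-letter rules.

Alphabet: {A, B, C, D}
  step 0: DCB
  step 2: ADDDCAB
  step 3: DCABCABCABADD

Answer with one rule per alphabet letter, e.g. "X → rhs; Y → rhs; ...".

A->D, B->D, C->A, D->CAB

  step 2 ⇒ step 3: ADDDCAB ⇒ D·CAB·CAB·CAB·A·D·D
    A ↦ D
    B ↦ D
    C ↦ A
    D ↦ CAB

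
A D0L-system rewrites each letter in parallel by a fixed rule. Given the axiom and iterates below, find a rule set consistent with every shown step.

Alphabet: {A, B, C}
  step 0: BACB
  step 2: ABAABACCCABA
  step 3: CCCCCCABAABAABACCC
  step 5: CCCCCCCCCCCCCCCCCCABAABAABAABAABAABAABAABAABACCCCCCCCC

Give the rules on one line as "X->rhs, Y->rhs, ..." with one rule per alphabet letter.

  step 2 ⇒ step 3: ABAABACCCABA ⇒ C·C·C·C·C·C·ABA·ABA·ABA·C·C·C
    A ↦ C
    B ↦ C
    C ↦ ABA

A->C, B->C, C->ABA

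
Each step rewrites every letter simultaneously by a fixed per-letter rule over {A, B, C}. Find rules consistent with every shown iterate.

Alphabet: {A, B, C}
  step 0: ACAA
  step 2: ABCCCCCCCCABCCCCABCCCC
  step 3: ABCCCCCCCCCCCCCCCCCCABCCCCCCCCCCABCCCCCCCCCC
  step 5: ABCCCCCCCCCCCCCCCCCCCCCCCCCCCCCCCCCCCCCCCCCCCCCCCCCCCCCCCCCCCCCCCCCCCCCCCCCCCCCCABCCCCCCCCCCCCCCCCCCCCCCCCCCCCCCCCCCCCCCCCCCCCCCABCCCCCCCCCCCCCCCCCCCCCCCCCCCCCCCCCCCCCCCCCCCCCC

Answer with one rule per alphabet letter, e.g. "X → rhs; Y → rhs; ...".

  step 2 ⇒ step 3: ABCCCCCCCCABCCCCABCCCC ⇒ ABC·C·CC·CC·CC·CC·CC·CC·CC·CC·ABC·C·CC·CC·CC·CC·ABC·C·CC·CC·CC·CC
    A ↦ ABC
    B ↦ C
    C ↦ CC

A->ABC, B->C, C->CC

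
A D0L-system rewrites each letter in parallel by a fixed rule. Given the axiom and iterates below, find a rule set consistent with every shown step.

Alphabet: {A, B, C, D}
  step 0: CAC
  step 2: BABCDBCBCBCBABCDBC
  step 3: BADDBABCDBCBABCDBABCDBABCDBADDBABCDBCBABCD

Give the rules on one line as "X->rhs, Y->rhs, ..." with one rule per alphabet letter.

A->DD, B->BA, C->BCD, D->BC

  step 2 ⇒ step 3: BABCDBCBCBCBABCDBC ⇒ BA·DD·BA·BCD·BC·BA·BCD·BA·BCD·BA·BCD·BA·DD·BA·BCD·BC·BA·BCD
    A ↦ DD
    B ↦ BA
    C ↦ BCD
    D ↦ BC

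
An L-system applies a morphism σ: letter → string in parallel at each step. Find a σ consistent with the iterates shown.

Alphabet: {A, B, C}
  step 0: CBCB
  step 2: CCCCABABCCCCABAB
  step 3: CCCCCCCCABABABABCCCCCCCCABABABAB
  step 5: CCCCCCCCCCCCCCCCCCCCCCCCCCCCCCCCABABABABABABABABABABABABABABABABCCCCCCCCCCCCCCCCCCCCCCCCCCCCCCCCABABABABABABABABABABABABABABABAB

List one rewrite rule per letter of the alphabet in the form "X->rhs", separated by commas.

A->AB, B->AB, C->CC

  step 2 ⇒ step 3: CCCCABABCCCCABAB ⇒ CC·CC·CC·CC·AB·AB·AB·AB·CC·CC·CC·CC·AB·AB·AB·AB
    A ↦ AB
    B ↦ AB
    C ↦ CC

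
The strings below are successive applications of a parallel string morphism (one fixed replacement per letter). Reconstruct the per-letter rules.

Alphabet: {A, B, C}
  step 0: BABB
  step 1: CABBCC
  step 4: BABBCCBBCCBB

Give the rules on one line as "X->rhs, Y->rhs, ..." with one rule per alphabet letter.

  step 0 ⇒ step 1: BABB ⇒ C·ABB·C·C
    A ↦ ABB
    B ↦ C
    C ↦ B  (constrained at step 1)

A->ABB, B->C, C->B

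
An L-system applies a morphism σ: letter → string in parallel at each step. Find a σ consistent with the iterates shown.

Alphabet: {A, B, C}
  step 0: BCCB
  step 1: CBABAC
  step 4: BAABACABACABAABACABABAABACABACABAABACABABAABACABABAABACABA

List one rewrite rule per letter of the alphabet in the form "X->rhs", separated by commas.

  step 0 ⇒ step 1: BCCB ⇒ C·BA·BA·C
    B ↦ C
    C ↦ BA
    A ↦ ABA  (constrained at step 1)

A->ABA, B->C, C->BA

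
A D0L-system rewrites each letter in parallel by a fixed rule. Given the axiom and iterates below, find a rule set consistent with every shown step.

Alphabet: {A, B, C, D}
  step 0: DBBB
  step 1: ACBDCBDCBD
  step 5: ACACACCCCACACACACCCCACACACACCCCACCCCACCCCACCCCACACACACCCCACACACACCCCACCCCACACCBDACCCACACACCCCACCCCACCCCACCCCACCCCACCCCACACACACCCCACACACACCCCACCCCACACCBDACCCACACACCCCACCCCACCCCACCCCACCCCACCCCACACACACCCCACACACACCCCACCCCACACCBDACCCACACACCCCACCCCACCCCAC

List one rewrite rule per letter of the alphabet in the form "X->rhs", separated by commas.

  step 0 ⇒ step 1: DBBB ⇒ A·CBD·CBD·CBD
    B ↦ CBD
    D ↦ A
    A ↦ CCC  (constrained at step 1)
    C ↦ AC  (constrained at step 1)

A->CCC, B->CBD, C->AC, D->A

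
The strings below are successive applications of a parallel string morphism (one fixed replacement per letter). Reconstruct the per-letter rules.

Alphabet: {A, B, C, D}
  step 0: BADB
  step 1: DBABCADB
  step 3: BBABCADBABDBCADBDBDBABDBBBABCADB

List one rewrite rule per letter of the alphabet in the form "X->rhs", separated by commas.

A->AB, B->DB, C->BB, D->CA

  step 0 ⇒ step 1: BADB ⇒ DB·AB·CA·DB
    A ↦ AB
    B ↦ DB
    D ↦ CA
    C ↦ BB  (constrained at step 1)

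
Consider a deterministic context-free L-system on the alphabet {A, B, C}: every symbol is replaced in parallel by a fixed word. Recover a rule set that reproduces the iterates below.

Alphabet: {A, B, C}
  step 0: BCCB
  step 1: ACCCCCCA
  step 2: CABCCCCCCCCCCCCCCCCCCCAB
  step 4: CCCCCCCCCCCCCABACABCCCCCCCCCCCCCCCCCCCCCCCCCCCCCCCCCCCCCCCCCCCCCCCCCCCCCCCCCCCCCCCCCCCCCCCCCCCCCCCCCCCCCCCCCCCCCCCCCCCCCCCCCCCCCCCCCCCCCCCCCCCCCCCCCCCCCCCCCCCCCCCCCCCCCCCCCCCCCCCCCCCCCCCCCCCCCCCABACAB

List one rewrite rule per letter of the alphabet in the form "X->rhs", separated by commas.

A->CAB, B->A, C->CCC

  step 1 ⇒ step 2: ACCCCCCA ⇒ CAB·CCC·CCC·CCC·CCC·CCC·CCC·CAB
    A ↦ CAB
    C ↦ CCC
  step 0 ⇒ step 1: BCCB ⇒ A·CCC·CCC·A
    B ↦ A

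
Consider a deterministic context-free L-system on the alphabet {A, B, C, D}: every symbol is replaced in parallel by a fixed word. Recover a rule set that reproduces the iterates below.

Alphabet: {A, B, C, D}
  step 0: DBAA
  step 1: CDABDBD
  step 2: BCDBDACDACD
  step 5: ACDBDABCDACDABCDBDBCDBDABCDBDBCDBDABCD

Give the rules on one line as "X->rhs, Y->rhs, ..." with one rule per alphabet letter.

A->BD, B->A, C->B, D->CD

  step 1 ⇒ step 2: CDABDBD ⇒ B·CD·BD·A·CD·A·CD
    A ↦ BD
    B ↦ A
    C ↦ B
    D ↦ CD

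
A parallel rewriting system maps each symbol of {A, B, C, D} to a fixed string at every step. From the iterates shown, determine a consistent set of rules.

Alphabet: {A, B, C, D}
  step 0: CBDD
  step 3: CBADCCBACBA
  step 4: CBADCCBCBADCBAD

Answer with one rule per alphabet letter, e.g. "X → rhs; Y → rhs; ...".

  step 3 ⇒ step 4: CBADCCBACBA ⇒ CB·A·D·C·CB·CB·A·D·CB·A·D
    A ↦ D
    B ↦ A
    C ↦ CB
    D ↦ C

A->D, B->A, C->CB, D->C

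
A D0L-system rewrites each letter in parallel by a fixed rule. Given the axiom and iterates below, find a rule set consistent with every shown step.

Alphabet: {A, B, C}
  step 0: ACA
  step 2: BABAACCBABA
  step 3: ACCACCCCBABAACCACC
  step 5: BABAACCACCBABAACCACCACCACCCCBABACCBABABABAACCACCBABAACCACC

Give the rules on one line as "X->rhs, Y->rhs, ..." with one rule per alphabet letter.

A->CC, B->A, C->BA

  step 2 ⇒ step 3: BABAACCBABA ⇒ A·CC·A·CC·CC·BA·BA·A·CC·A·CC
    A ↦ CC
    B ↦ A
    C ↦ BA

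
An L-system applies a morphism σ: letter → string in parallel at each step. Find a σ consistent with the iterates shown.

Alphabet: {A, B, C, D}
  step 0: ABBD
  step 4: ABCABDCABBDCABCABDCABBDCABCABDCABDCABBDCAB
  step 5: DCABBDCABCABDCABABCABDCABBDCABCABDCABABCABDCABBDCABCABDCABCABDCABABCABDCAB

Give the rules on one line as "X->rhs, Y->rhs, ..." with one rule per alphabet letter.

  step 4 ⇒ step 5: ABCABDCABBDCABCABDCABBDCABCABDCABDCABBDCAB ⇒ DC·AB·B·DC·AB·CA·B·DC·AB·AB·CA·B·DC·AB·B·DC·AB·CA·B·DC·AB·AB·CA·B·DC·AB·B·DC·AB·CA·B·DC·AB·CA·B·DC·AB·AB·CA·B·DC·AB
    A ↦ DC
    B ↦ AB
    C ↦ B
    D ↦ CA

A->DC, B->AB, C->B, D->CA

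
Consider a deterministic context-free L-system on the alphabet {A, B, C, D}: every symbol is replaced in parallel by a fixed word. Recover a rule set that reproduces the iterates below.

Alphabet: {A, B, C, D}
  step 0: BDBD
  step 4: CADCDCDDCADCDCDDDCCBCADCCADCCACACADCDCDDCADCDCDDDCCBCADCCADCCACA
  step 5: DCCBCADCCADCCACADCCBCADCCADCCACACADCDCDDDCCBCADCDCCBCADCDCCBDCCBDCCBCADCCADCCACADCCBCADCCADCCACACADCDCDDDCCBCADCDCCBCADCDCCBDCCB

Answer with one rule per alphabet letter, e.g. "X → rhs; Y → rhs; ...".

  step 4 ⇒ step 5: CADCDCDDCADCDCDDDCCBCADCCADCCACACADCDCDDCADCDCDDDCCBCADCCADCCACA ⇒ DC·CB·CA·DC·CA·DC·CA·CA·DC·CB·CA·DC·CA·DC·CA·CA·CA·DC·DC·DD·DC·CB·CA·DC·DC·CB·CA·DC·DC·CB·DC·CB·DC·CB·CA·DC·CA·DC·CA·CA·DC·CB·CA·DC·CA·DC·CA·CA·CA·DC·DC·DD·DC·CB·CA·DC·DC·CB·CA·DC·DC·CB·DC·CB
    A ↦ CB
    B ↦ DD
    C ↦ DC
    D ↦ CA

A->CB, B->DD, C->DC, D->CA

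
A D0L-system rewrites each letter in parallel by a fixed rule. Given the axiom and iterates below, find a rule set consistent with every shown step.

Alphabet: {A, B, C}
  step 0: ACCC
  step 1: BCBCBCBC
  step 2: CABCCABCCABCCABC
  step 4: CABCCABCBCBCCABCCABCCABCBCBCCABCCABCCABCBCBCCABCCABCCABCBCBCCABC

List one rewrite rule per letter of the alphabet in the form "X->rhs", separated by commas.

A->BC, B->CA, C->BC

  step 1 ⇒ step 2: BCBCBCBC ⇒ CA·BC·CA·BC·CA·BC·CA·BC
    B ↦ CA
    C ↦ BC
  step 0 ⇒ step 1: ACCC ⇒ BC·BC·BC·BC
    A ↦ BC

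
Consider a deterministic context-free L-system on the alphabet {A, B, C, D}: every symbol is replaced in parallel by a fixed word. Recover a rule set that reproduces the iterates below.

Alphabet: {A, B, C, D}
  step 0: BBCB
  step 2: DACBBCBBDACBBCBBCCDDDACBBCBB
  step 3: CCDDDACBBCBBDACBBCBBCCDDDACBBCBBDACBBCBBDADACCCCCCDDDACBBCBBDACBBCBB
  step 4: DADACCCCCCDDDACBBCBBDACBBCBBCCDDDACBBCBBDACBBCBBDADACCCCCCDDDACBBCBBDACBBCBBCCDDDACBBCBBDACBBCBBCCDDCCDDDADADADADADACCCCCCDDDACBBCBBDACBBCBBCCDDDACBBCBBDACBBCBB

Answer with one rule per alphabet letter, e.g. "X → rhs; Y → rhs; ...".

  step 3 ⇒ step 4: CCDDDACBBCBBDACBBCBBCCDDDACBBCBBDACBBCBBDADACCCCCCDDDACBBCBBDACBBCBB ⇒ DA·DA·CC·CC·CC·DD·DA·CBB·CBB·DA·CBB·CBB·CC·DD·DA·CBB·CBB·DA·CBB·CBB·DA·DA·CC·CC·CC·DD·DA·CBB·CBB·DA·CBB·CBB·CC·DD·DA·CBB·CBB·DA·CBB·CBB·CC·DD·CC·DD·DA·DA·DA·DA·DA·DA·CC·CC·CC·DD·DA·CBB·CBB·DA·CBB·CBB·CC·DD·DA·CBB·CBB·DA·CBB·CBB
    A ↦ DD
    B ↦ CBB
    C ↦ DA
    D ↦ CC

A->DD, B->CBB, C->DA, D->CC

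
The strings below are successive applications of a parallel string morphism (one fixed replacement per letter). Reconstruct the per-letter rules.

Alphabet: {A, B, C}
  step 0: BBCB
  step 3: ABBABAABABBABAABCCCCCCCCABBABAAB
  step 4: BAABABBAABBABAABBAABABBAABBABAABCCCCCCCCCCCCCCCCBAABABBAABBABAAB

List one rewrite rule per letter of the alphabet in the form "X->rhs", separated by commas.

  step 3 ⇒ step 4: ABBABAABABBABAABCCCCCCCCABBABAAB ⇒ BA·AB·AB·BA·AB·BA·BA·AB·BA·AB·AB·BA·AB·BA·BA·AB·CC·CC·CC·CC·CC·CC·CC·CC·BA·AB·AB·BA·AB·BA·BA·AB
    A ↦ BA
    B ↦ AB
    C ↦ CC

A->BA, B->AB, C->CC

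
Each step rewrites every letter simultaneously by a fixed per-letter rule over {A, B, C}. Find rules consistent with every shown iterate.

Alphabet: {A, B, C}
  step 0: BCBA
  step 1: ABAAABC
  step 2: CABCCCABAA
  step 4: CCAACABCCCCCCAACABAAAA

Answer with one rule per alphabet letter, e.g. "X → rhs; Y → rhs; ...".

A->C, B->AB, C->AA

  step 1 ⇒ step 2: ABAAABC ⇒ C·AB·C·C·C·AB·AA
    A ↦ C
    B ↦ AB
    C ↦ AA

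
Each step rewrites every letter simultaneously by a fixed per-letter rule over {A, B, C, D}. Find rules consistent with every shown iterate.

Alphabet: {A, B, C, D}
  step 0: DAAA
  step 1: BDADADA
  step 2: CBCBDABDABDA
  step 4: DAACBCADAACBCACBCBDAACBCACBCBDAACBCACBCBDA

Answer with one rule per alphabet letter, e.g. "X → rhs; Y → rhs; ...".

A->DA, B->CBC, C->A, D->B

  step 1 ⇒ step 2: BDADADA ⇒ CBC·B·DA·B·DA·B·DA
    A ↦ DA
    B ↦ CBC
    D ↦ B
    C ↦ A  (constrained at step 2)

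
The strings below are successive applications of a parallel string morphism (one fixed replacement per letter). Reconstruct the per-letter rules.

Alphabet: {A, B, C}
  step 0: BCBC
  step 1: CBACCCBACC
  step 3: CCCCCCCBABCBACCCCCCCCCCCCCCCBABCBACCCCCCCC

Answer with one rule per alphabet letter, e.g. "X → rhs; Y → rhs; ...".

  step 0 ⇒ step 1: BCBC ⇒ CBA·CC·CBA·CC
    B ↦ CBA
    C ↦ CC
    A ↦ B  (constrained at step 1)

A->B, B->CBA, C->CC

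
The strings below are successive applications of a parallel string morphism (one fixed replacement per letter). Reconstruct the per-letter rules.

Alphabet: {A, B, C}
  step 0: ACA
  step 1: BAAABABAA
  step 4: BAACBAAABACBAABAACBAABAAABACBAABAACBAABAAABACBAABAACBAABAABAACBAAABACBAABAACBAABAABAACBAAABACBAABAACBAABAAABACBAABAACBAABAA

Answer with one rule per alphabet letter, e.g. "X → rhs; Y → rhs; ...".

  step 0 ⇒ step 1: ACA ⇒ BAA·ABA·BAA
    A ↦ BAA
    C ↦ ABA
    B ↦ C  (constrained at step 1)

A->BAA, B->C, C->ABA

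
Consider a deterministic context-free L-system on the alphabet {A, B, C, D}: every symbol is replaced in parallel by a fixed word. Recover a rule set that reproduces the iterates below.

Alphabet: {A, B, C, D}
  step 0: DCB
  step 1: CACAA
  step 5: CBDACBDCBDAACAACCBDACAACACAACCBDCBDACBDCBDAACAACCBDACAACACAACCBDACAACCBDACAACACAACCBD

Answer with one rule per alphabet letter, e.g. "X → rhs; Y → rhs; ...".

A->CBD, B->CAA, C->A, D->C

  step 0 ⇒ step 1: DCB ⇒ C·A·CAA
    B ↦ CAA
    C ↦ A
    D ↦ C
    A ↦ CBD  (constrained at step 1)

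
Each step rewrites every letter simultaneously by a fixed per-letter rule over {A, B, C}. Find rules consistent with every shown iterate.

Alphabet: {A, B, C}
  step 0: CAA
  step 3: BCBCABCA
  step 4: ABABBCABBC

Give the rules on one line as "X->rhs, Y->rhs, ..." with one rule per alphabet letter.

  step 3 ⇒ step 4: BCBCABCA ⇒ A·B·A·B·BC·A·B·BC
    A ↦ BC
    B ↦ A
    C ↦ B

A->BC, B->A, C->B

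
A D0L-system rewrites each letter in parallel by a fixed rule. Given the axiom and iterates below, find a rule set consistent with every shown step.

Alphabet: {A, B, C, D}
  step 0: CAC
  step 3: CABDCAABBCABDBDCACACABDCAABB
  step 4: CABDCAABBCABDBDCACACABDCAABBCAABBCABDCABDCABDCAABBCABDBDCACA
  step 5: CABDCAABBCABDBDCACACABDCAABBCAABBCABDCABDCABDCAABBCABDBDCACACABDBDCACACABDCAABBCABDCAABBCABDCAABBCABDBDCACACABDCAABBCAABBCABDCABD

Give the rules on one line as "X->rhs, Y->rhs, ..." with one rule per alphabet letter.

  step 4 ⇒ step 5: CABDCAABBCABDBDCACACABDCAABBCAABBCABDCABDCABDCAABBCABDBDCACA ⇒ CA·BD·CA·ABB·CA·BD·BD·CA·CA·CA·BD·CA·ABB·CA·ABB·CA·BD·CA·BD·CA·BD·CA·ABB·CA·BD·BD·CA·CA·CA·BD·BD·CA·CA·CA·BD·CA·ABB·CA·BD·CA·ABB·CA·BD·CA·ABB·CA·BD·BD·CA·CA·CA·BD·CA·ABB·CA·ABB·CA·BD·CA·BD
    A ↦ BD
    B ↦ CA
    C ↦ CA
    D ↦ ABB

A->BD, B->CA, C->CA, D->ABB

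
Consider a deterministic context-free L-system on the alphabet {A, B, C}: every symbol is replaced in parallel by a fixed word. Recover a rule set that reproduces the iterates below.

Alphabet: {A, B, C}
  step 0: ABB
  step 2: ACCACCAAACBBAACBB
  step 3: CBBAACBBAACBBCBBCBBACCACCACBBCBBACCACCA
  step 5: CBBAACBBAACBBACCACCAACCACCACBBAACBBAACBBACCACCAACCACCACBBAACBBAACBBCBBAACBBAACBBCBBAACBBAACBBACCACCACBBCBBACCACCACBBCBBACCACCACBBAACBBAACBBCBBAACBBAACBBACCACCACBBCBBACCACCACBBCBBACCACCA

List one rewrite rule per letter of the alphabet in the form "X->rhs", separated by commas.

  step 2 ⇒ step 3: ACCACCAAACBBAACBB ⇒ CBB·A·A·CBB·A·A·CBB·CBB·CBB·A·CCA·CCA·CBB·CBB·A·CCA·CCA
    A ↦ CBB
    B ↦ CCA
    C ↦ A

A->CBB, B->CCA, C->A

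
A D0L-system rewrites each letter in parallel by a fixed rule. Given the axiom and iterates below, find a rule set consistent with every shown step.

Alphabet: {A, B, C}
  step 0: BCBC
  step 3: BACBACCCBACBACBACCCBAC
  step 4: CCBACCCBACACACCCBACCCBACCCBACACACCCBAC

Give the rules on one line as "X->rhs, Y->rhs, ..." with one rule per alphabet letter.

  step 3 ⇒ step 4: BACBACCCBACBACBACCCBAC ⇒ CC·B·AC·CC·B·AC·AC·AC·CC·B·AC·CC·B·AC·CC·B·AC·AC·AC·CC·B·AC
    A ↦ B
    B ↦ CC
    C ↦ AC

A->B, B->CC, C->AC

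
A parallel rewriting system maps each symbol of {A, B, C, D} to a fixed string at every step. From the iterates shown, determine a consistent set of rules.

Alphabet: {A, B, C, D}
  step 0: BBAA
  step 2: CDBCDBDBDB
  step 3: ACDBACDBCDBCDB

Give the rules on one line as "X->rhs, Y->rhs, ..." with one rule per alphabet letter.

  step 2 ⇒ step 3: CDBCDBDBDB ⇒ A·C·DB·A·C·DB·C·DB·C·DB
    B ↦ DB
    C ↦ A
    D ↦ C
    A ↦ B  (constrained at step 0)

A->B, B->DB, C->A, D->C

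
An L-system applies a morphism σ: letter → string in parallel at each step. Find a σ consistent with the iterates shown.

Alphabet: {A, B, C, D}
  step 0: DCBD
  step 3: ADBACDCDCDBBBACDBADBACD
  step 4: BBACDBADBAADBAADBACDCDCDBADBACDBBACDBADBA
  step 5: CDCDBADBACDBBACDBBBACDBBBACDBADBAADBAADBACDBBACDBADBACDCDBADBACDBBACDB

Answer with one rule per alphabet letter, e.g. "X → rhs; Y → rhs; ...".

  step 4 ⇒ step 5: BBACDBADBAADBAADBACDCDCDBADBACDBBACDBADBA ⇒ CD·CD·B·AD·BA·CD·B·BA·CD·B·B·BA·CD·B·B·BA·CD·B·AD·BA·AD·BA·AD·BA·CD·B·BA·CD·B·AD·BA·CD·CD·B·AD·BA·CD·B·BA·CD·B
    A ↦ B
    B ↦ CD
    C ↦ AD
    D ↦ BA

A->B, B->CD, C->AD, D->BA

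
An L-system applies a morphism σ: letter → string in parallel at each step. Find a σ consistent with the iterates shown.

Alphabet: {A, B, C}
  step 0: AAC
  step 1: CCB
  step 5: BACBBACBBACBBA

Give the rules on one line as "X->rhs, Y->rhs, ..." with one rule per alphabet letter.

  step 0 ⇒ step 1: AAC ⇒ C·C·B
    A ↦ C
    C ↦ B
    B ↦ BA  (constrained at step 1)

A->C, B->BA, C->B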